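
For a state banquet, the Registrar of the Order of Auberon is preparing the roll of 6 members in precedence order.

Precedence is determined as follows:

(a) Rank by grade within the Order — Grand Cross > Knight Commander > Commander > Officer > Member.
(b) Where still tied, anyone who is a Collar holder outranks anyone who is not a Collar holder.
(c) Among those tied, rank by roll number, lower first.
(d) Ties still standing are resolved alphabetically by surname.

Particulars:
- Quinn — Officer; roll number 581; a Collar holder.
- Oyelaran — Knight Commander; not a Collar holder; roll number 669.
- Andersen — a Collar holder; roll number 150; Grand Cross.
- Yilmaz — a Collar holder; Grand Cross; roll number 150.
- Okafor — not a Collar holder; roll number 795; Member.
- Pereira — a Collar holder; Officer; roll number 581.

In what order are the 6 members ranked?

By grade within the Order: Andersen and Yilmaz (Grand Cross); then Oyelaran (Knight Commander); then Pereira and Quinn (Officer); then Okafor (Member).
Andersen and Yilmaz are each a Collar holder, so the next rule applies.
Andersen and Yilmaz both have roll number 150, so the next rule applies.
Among Andersen and Yilmaz, alphabetically by surname: Andersen before Yilmaz.
Pereira and Quinn are each a Collar holder, so the next rule applies.
Pereira and Quinn both have roll number 581, so the next rule applies.
Among Pereira and Quinn, alphabetically by surname: Pereira before Quinn.
Full order: Andersen, Yilmaz, Oyelaran, Pereira, Quinn, Okafor.

Andersen, Yilmaz, Oyelaran, Pereira, Quinn, Okafor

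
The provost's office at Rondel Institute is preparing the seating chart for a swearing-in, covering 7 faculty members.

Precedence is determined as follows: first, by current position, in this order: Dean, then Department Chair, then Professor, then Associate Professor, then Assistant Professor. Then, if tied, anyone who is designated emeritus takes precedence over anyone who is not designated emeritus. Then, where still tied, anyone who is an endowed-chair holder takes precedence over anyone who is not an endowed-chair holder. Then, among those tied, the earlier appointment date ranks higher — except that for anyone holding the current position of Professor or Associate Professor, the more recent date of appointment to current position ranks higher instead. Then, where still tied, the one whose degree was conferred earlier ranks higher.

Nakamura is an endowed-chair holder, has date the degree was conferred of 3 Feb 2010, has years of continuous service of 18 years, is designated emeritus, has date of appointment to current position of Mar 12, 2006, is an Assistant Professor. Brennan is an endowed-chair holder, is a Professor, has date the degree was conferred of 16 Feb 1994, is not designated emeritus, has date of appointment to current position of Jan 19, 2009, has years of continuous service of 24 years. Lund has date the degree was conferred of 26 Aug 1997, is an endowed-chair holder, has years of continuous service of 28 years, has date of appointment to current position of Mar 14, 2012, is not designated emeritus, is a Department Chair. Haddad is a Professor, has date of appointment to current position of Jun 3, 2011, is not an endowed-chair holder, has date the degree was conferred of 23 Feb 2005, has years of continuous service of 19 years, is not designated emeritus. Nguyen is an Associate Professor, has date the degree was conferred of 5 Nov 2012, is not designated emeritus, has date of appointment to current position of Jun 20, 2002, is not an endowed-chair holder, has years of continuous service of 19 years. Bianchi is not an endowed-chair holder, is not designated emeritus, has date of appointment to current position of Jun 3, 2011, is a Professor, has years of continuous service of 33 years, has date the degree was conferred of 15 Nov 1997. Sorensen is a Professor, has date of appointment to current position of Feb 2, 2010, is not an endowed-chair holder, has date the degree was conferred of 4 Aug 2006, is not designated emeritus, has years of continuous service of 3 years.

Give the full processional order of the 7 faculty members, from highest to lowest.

By current position: Lund (Department Chair); then Brennan, Bianchi, Haddad and Sorensen (Professor); then Nguyen (Associate Professor); then Nakamura (Assistant Professor).
Brennan, Bianchi, Haddad and Sorensen are each not designated emeritus, so the next rule applies.
Among Brennan, Bianchi, Haddad and Sorensen, an endowed-chair holder before not an endowed-chair holder: Brennan (an endowed-chair holder) before Bianchi, Haddad and Sorensen (not an endowed-chair holder).
Among Bianchi, Haddad and Sorensen, by date of appointment to current position (later first) (reversed rule for this group): Bianchi and Haddad (Jun 3, 2011) before Sorensen (Feb 2, 2010).
Among Bianchi and Haddad, by date the degree was conferred (earlier first): Bianchi (15 Nov 1997) before Haddad (23 Feb 2005).
Full order: Lund, Brennan, Bianchi, Haddad, Sorensen, Nguyen, Nakamura.

Lund, Brennan, Bianchi, Haddad, Sorensen, Nguyen, Nakamura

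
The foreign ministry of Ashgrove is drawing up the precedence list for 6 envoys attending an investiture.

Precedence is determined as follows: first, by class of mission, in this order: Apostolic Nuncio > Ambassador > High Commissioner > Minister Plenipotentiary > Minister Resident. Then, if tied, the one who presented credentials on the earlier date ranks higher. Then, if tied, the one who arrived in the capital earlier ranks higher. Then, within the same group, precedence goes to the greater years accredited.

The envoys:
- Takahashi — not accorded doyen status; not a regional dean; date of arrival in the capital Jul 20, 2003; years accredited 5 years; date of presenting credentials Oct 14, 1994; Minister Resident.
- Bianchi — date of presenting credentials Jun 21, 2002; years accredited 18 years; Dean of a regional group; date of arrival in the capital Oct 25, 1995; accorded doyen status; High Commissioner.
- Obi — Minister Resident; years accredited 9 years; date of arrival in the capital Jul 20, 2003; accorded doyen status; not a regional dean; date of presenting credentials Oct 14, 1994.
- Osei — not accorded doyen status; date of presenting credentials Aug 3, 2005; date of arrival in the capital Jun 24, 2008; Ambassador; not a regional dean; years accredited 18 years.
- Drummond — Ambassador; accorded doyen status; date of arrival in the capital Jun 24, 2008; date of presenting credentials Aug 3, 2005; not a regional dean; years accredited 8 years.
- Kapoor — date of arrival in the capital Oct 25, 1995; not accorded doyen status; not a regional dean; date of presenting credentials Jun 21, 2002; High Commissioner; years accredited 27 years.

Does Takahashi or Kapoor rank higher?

By class of mission: Osei and Drummond (Ambassador); then Kapoor and Bianchi (High Commissioner); then Obi and Takahashi (Minister Resident).
Osei and Drummond both have date of presenting credentials Aug 3, 2005, so the next rule applies.
Osei and Drummond both have date of arrival in the capital Jun 24, 2008, so the next rule applies.
Among Osei and Drummond, by years accredited (higher first): Osei (18 years) before Drummond (8 years).
Kapoor and Bianchi both have date of presenting credentials Jun 21, 2002, so the next rule applies.
Kapoor and Bianchi both have date of arrival in the capital Oct 25, 1995, so the next rule applies.
Among Kapoor and Bianchi, by years accredited (higher first): Kapoor (27 years) before Bianchi (18 years).
Obi and Takahashi both have date of presenting credentials Oct 14, 1994, so the next rule applies.
Obi and Takahashi both have date of arrival in the capital Jul 20, 2003, so the next rule applies.
Among Obi and Takahashi, by years accredited (higher first): Obi (9 years) before Takahashi (5 years).
So Kapoor takes precedence.

Kapoor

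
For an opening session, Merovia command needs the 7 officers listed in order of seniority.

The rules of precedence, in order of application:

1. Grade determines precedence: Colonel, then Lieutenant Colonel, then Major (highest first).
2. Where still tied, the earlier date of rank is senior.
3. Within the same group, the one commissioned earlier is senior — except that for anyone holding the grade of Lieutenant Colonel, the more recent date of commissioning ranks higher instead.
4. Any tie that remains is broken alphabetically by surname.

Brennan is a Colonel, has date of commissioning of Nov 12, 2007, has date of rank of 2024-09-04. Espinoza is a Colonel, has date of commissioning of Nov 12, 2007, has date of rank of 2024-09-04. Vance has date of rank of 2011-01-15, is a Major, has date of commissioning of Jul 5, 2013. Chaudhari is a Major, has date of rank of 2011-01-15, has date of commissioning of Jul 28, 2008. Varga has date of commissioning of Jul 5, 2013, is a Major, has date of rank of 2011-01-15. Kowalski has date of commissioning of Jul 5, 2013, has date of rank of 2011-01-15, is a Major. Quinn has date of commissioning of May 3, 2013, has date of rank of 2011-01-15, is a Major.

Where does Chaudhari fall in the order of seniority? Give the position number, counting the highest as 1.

By grade: Brennan and Espinoza (Colonel); then Chaudhari, Quinn, Kowalski, Vance and Varga (Major).
Brennan and Espinoza both have date of rank 2024-09-04, so the next rule applies.
Brennan and Espinoza both have date of commissioning Nov 12, 2007, so the next rule applies.
Among Brennan and Espinoza, alphabetically by surname: Brennan before Espinoza.
Chaudhari, Quinn, Kowalski, Vance and Varga all have date of rank 2011-01-15, so the next rule applies.
Among Chaudhari, Quinn, Kowalski, Vance and Varga, by date of commissioning (earlier first): Chaudhari (Jul 28, 2008) before Quinn (May 3, 2013) before Kowalski, Vance and Varga (Jul 5, 2013).
Among Kowalski, Vance and Varga, alphabetically by surname: Kowalski before Vance before Varga.
Order: Brennan, Espinoza, Chaudhari, Quinn, Kowalski, Vance, Varga. So position 3.

3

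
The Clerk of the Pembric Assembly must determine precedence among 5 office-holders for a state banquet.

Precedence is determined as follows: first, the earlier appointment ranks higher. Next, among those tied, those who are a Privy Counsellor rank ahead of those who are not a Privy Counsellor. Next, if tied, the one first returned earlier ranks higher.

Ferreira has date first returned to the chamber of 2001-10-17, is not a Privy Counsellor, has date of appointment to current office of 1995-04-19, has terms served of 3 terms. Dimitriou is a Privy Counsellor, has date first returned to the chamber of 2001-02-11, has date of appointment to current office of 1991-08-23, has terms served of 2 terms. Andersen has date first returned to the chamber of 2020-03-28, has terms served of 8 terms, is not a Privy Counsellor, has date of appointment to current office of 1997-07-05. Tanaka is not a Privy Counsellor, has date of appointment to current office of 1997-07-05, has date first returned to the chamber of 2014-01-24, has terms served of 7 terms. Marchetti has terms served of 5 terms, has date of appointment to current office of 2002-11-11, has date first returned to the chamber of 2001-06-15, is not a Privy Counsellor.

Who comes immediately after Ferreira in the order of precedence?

By date of appointment to current office (earlier first): Dimitriou (1991-08-23); then Ferreira (1995-04-19); then Tanaka and Andersen (both 1997-07-05); then Marchetti (2002-11-11).
Tanaka and Andersen are each not a Privy Counsellor, so the next rule applies.
Among Tanaka and Andersen, by date first returned to the chamber (earlier first): Tanaka (2014-01-24) before Andersen (2020-03-28).
Order: Dimitriou, Ferreira, Tanaka, Andersen, Marchetti.

Tanaka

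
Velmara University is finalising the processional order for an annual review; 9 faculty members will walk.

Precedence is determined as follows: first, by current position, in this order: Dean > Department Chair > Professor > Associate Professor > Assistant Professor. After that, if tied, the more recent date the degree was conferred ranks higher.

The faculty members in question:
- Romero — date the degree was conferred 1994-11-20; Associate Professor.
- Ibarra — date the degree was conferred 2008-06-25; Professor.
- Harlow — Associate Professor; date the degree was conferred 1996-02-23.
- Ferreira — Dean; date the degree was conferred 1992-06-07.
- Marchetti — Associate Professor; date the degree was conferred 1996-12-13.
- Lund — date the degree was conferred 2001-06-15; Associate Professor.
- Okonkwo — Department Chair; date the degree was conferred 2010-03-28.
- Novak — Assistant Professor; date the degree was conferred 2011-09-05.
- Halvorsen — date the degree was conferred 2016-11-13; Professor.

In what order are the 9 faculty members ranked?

Ferreira, Okonkwo, Halvorsen, Ibarra, Lund, Marchetti, Harlow, Romero, Novak

By current position: Ferreira (Dean); then Okonkwo (Department Chair); then Halvorsen and Ibarra (Professor); then Lund, Marchetti, Harlow and Romero (Associate Professor); then Novak (Assistant Professor).
Among Halvorsen and Ibarra, by date the degree was conferred (later first): Halvorsen (2016-11-13) before Ibarra (2008-06-25).
Among Lund, Marchetti, Harlow and Romero, by date the degree was conferred (later first): Lund (2001-06-15) before Marchetti (1996-12-13) before Harlow (1996-02-23) before Romero (1994-11-20).
Full order: Ferreira, Okonkwo, Halvorsen, Ibarra, Lund, Marchetti, Harlow, Romero, Novak.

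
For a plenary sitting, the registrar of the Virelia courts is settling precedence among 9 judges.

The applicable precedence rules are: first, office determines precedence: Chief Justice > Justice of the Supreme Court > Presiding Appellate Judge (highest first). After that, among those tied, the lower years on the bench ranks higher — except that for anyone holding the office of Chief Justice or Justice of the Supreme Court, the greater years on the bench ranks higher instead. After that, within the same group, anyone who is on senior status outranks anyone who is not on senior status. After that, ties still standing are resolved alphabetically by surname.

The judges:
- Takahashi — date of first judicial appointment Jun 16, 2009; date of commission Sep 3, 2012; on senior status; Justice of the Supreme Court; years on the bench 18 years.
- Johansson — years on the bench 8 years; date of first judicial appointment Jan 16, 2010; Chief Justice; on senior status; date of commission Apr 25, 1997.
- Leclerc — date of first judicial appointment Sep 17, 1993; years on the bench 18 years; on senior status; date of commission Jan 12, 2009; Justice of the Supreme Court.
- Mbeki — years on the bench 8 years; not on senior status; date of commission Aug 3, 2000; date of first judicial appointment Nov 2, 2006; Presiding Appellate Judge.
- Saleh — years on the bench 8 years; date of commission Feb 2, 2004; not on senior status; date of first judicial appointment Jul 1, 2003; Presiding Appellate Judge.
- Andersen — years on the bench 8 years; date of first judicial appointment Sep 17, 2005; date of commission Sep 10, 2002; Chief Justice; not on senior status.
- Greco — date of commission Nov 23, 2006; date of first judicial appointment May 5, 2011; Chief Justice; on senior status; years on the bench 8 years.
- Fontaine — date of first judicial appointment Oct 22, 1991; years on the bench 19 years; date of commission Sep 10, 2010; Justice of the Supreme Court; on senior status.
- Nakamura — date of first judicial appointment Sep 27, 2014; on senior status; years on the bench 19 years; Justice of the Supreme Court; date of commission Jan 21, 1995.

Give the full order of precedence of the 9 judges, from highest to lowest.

By office: Greco, Johansson and Andersen (Chief Justice); then Fontaine, Nakamura, Leclerc and Takahashi (Justice of the Supreme Court); then Mbeki and Saleh (Presiding Appellate Judge).
Greco, Johansson and Andersen all have years on the bench 8 years, so the next rule applies.
Among Greco, Johansson and Andersen, on senior status before not on senior status: Greco and Johansson (on senior status) before Andersen (not on senior status).
Among Greco and Johansson, alphabetically by surname: Greco before Johansson.
Among Fontaine, Nakamura, Leclerc and Takahashi, by years on the bench (higher first) (reversed rule for this group): Fontaine and Nakamura (19 years) before Leclerc and Takahashi (18 years).
Fontaine and Nakamura are each on senior status, so the next rule applies.
Among Fontaine and Nakamura, alphabetically by surname: Fontaine before Nakamura.
Leclerc and Takahashi are each on senior status, so the next rule applies.
Among Leclerc and Takahashi, alphabetically by surname: Leclerc before Takahashi.
Mbeki and Saleh both have years on the bench 8 years, so the next rule applies.
Mbeki and Saleh are each not on senior status, so the next rule applies.
Among Mbeki and Saleh, alphabetically by surname: Mbeki before Saleh.
Full order: Greco, Johansson, Andersen, Fontaine, Nakamura, Leclerc, Takahashi, Mbeki, Saleh.

Greco, Johansson, Andersen, Fontaine, Nakamura, Leclerc, Takahashi, Mbeki, Saleh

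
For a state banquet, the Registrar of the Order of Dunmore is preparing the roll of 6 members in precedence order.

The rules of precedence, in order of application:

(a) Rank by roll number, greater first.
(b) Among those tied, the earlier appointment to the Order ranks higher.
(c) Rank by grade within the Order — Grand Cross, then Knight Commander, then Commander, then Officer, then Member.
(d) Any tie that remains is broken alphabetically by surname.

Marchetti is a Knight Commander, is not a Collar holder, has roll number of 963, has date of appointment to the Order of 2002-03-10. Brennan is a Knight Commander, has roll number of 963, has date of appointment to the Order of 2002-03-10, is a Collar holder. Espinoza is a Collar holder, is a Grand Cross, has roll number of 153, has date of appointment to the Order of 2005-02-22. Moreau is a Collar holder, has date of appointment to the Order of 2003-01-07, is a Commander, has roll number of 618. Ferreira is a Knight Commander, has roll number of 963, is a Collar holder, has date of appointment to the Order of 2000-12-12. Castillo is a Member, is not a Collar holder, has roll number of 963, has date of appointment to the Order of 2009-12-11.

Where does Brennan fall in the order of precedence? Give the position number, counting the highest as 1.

2

By roll number (higher first): Ferreira, Brennan, Marchetti and Castillo (each 963); then Moreau (618); then Espinoza (153).
Among Ferreira, Brennan, Marchetti and Castillo, by date of appointment to the Order (earlier first): Ferreira (2000-12-12) before Brennan and Marchetti (2002-03-10) before Castillo (2009-12-11).
Brennan and Marchetti are each Knight Commander, so the next rule applies.
Among Brennan and Marchetti, alphabetically by surname: Brennan before Marchetti.
Order: Ferreira, Brennan, Marchetti, Castillo, Moreau, Espinoza. So position 2.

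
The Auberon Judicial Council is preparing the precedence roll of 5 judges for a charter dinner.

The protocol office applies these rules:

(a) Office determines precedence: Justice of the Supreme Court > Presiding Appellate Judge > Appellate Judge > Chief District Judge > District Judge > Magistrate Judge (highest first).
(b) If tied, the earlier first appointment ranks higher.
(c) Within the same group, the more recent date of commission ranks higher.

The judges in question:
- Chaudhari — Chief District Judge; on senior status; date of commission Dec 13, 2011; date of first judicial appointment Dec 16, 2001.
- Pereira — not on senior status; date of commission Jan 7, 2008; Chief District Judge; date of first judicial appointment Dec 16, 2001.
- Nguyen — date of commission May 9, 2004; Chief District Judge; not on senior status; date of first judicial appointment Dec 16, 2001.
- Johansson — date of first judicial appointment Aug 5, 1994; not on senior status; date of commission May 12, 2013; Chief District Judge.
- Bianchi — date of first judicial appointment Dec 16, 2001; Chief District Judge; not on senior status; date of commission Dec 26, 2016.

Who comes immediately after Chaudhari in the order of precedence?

By office: Johansson, Bianchi, Chaudhari, Pereira and Nguyen (Chief District Judge).
Among Johansson, Bianchi, Chaudhari, Pereira and Nguyen, by date of first judicial appointment (earlier first): Johansson (Aug 5, 1994) before Bianchi, Chaudhari, Pereira and Nguyen (Dec 16, 2001).
Among Bianchi, Chaudhari, Pereira and Nguyen, by date of commission (later first): Bianchi (Dec 26, 2016) before Chaudhari (Dec 13, 2011) before Pereira (Jan 7, 2008) before Nguyen (May 9, 2004).
Order: Johansson, Bianchi, Chaudhari, Pereira, Nguyen.

Pereira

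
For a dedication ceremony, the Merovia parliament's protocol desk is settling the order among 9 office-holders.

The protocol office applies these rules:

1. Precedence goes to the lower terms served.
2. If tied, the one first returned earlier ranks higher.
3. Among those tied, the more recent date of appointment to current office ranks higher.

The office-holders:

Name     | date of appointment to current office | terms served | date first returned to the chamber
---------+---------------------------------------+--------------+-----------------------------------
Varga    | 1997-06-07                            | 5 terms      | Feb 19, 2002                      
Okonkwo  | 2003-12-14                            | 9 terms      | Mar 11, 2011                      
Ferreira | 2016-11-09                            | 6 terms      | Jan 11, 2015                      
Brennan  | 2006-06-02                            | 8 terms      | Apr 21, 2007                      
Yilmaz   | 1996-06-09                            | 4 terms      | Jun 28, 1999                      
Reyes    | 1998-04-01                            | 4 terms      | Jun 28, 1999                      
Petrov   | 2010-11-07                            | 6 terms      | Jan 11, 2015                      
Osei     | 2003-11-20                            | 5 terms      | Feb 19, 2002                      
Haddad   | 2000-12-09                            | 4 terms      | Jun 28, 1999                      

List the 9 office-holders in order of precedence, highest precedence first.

By terms served (lower first): Haddad, Reyes and Yilmaz (each 4 terms); then Osei and Varga (both 5 terms); then Ferreira and Petrov (both 6 terms); then Brennan (8 terms); then Okonkwo (9 terms).
Haddad, Reyes and Yilmaz all have date first returned to the chamber Jun 28, 1999, so the next rule applies.
Among Haddad, Reyes and Yilmaz, by date of appointment to current office (later first): Haddad (2000-12-09) before Reyes (1998-04-01) before Yilmaz (1996-06-09).
Osei and Varga both have date first returned to the chamber Feb 19, 2002, so the next rule applies.
Among Osei and Varga, by date of appointment to current office (later first): Osei (2003-11-20) before Varga (1997-06-07).
Ferreira and Petrov both have date first returned to the chamber Jan 11, 2015, so the next rule applies.
Among Ferreira and Petrov, by date of appointment to current office (later first): Ferreira (2016-11-09) before Petrov (2010-11-07).
Full order: Haddad, Reyes, Yilmaz, Osei, Varga, Ferreira, Petrov, Brennan, Okonkwo.

Haddad, Reyes, Yilmaz, Osei, Varga, Ferreira, Petrov, Brennan, Okonkwo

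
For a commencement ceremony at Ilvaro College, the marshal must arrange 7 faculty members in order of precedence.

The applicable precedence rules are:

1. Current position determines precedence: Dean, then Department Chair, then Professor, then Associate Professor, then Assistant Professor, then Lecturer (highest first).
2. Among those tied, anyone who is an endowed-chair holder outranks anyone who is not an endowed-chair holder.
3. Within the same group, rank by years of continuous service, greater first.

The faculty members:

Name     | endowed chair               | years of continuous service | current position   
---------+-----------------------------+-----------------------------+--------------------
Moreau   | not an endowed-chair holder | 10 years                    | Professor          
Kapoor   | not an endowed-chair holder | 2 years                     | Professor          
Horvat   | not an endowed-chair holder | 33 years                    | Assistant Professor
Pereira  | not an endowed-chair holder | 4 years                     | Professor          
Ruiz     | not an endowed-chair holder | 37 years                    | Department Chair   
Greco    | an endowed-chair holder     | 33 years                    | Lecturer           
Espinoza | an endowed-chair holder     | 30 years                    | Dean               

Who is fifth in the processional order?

Kapoor

By current position: Espinoza (Dean); then Ruiz (Department Chair); then Moreau, Pereira and Kapoor (Professor); then Horvat (Assistant Professor); then Greco (Lecturer).
Moreau, Pereira and Kapoor are each not an endowed-chair holder, so the next rule applies.
Among Moreau, Pereira and Kapoor, by years of continuous service (higher first): Moreau (10 years) before Pereira (4 years) before Kapoor (2 years).
Order: Espinoza, Ruiz, Moreau, Pereira, Kapoor, Horvat, Greco.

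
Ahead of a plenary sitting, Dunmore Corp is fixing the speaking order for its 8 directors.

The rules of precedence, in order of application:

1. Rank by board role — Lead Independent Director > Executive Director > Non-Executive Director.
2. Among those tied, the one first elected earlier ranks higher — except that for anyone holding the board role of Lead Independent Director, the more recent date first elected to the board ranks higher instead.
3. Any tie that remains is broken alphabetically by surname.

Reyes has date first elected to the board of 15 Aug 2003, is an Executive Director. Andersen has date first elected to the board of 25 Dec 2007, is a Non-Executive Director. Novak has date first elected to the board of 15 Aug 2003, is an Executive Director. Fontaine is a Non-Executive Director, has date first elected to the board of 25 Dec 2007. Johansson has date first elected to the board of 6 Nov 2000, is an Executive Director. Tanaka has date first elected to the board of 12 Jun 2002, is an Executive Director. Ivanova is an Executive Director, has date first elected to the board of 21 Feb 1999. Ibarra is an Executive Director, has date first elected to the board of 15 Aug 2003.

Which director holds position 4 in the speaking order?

By board role: Ivanova, Johansson, Tanaka, Ibarra, Novak and Reyes (Executive Director); then Andersen and Fontaine (Non-Executive Director).
Among Ivanova, Johansson, Tanaka, Ibarra, Novak and Reyes, by date first elected to the board (earlier first): Ivanova (21 Feb 1999) before Johansson (6 Nov 2000) before Tanaka (12 Jun 2002) before Ibarra, Novak and Reyes (15 Aug 2003).
Among Ibarra, Novak and Reyes, alphabetically by surname: Ibarra before Novak before Reyes.
Andersen and Fontaine both have date first elected to the board 25 Dec 2007, so the next rule applies.
Among Andersen and Fontaine, alphabetically by surname: Andersen before Fontaine.
Order: Ivanova, Johansson, Tanaka, Ibarra, Novak, Reyes, Andersen, Fontaine.

Ibarra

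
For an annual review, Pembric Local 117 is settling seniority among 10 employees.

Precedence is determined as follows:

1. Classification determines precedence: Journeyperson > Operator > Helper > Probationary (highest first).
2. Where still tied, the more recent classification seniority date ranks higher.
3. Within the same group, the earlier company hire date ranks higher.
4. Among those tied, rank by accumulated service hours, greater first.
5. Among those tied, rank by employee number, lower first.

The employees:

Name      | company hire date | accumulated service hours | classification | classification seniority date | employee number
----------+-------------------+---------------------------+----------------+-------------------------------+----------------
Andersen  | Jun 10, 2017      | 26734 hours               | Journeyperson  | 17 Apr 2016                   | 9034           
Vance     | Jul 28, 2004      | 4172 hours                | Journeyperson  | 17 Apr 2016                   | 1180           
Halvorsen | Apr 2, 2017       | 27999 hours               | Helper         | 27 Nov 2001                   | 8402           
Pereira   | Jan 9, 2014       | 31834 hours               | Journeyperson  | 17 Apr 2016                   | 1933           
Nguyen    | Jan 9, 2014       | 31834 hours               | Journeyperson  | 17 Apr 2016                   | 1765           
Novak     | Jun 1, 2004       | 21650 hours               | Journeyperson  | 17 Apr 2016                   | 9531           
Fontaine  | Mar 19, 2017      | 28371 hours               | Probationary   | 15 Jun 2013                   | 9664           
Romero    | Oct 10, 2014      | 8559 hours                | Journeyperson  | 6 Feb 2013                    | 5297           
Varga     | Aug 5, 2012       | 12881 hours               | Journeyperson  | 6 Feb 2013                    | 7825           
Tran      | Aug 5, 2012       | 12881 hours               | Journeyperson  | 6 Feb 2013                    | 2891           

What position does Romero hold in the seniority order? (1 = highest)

By classification: Novak, Vance, Nguyen, Pereira, Andersen, Tran, Varga and Romero (Journeyperson); then Halvorsen (Helper); then Fontaine (Probationary).
Among Novak, Vance, Nguyen, Pereira, Andersen, Tran, Varga and Romero, by classification seniority date (later first): Novak, Vance, Nguyen, Pereira and Andersen (17 Apr 2016) before Tran, Varga and Romero (6 Feb 2013).
Among Novak, Vance, Nguyen, Pereira and Andersen, by company hire date (earlier first): Novak (Jun 1, 2004) before Vance (Jul 28, 2004) before Nguyen and Pereira (Jan 9, 2014) before Andersen (Jun 10, 2017).
Nguyen and Pereira both have accumulated service hours 31834 hours, so the next rule applies.
Among Nguyen and Pereira, by employee number (lower first): Nguyen (1765) before Pereira (1933).
Among Tran, Varga and Romero, by company hire date (earlier first): Tran and Varga (Aug 5, 2012) before Romero (Oct 10, 2014).
Tran and Varga both have accumulated service hours 12881 hours, so the next rule applies.
Among Tran and Varga, by employee number (lower first): Tran (2891) before Varga (7825).
Order: Novak, Vance, Nguyen, Pereira, Andersen, Tran, Varga, Romero, Halvorsen, Fontaine. So position 8.

8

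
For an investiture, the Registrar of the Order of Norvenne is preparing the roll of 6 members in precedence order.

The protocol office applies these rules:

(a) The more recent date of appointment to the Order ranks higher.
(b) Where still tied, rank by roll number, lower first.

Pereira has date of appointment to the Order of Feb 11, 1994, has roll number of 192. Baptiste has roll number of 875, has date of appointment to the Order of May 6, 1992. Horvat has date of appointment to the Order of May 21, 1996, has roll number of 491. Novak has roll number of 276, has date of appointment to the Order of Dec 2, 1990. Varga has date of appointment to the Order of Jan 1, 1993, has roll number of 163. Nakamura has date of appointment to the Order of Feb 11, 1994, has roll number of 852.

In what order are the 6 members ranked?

By date of appointment to the Order (later first): Horvat (May 21, 1996); then Pereira and Nakamura (both Feb 11, 1994); then Varga (Jan 1, 1993); then Baptiste (May 6, 1992); then Novak (Dec 2, 1990).
Among Pereira and Nakamura, by roll number (lower first): Pereira (192) before Nakamura (852).
Full order: Horvat, Pereira, Nakamura, Varga, Baptiste, Novak.

Horvat, Pereira, Nakamura, Varga, Baptiste, Novak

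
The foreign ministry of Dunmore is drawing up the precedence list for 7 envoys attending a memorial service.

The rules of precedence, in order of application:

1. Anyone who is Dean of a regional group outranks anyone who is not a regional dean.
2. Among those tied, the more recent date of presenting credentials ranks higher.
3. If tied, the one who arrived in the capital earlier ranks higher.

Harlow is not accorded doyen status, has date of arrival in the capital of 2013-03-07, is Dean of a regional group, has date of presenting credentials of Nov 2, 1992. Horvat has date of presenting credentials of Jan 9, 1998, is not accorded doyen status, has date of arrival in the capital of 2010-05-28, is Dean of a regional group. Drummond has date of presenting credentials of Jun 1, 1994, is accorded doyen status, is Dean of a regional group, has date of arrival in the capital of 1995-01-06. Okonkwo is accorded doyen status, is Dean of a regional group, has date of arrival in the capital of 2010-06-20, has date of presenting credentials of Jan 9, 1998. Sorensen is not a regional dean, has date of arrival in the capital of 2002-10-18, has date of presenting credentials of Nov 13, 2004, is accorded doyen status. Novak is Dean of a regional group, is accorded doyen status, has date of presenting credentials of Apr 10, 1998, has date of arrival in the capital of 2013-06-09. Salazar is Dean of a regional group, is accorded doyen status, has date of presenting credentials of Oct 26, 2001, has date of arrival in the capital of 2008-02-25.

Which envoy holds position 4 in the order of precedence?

Okonkwo

By the first rule: Salazar, Novak, Horvat, Okonkwo, Drummond and Harlow (each Dean of a regional group); then Sorensen (not a regional dean).
Among Salazar, Novak, Horvat, Okonkwo, Drummond and Harlow, by date of presenting credentials (later first): Salazar (Oct 26, 2001) before Novak (Apr 10, 1998) before Horvat and Okonkwo (Jan 9, 1998) before Drummond (Jun 1, 1994) before Harlow (Nov 2, 1992).
Among Horvat and Okonkwo, by date of arrival in the capital (earlier first): Horvat (2010-05-28) before Okonkwo (2010-06-20).
Order: Salazar, Novak, Horvat, Okonkwo, Drummond, Harlow, Sorensen.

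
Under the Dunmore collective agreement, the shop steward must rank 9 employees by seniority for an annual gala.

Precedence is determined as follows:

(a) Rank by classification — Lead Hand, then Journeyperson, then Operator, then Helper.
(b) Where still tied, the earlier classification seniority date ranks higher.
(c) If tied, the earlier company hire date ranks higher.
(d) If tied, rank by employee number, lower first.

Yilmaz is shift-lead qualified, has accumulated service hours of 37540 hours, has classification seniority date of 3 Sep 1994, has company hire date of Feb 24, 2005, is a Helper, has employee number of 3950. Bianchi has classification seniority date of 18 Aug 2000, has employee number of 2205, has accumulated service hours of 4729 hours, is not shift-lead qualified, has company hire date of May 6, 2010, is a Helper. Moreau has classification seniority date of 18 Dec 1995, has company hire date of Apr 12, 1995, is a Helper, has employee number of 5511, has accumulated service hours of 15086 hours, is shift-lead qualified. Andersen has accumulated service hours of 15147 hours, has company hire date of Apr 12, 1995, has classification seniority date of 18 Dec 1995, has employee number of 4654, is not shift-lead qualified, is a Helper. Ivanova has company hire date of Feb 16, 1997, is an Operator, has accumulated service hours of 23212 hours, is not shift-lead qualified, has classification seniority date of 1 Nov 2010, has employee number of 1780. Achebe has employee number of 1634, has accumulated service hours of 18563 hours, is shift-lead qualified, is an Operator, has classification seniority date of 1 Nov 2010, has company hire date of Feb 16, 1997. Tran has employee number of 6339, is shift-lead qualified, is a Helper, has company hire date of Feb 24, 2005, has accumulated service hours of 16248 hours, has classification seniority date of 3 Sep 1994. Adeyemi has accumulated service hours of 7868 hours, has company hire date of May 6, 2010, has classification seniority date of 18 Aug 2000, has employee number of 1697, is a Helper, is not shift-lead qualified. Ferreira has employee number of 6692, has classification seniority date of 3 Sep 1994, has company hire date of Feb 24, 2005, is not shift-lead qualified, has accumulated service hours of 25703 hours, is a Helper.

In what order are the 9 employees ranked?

By classification: Achebe and Ivanova (Operator); then Yilmaz, Tran, Ferreira, Andersen, Moreau, Adeyemi and Bianchi (Helper).
Achebe and Ivanova both have classification seniority date 1 Nov 2010, so the next rule applies.
Achebe and Ivanova both have company hire date Feb 16, 1997, so the next rule applies.
Among Achebe and Ivanova, by employee number (lower first): Achebe (1634) before Ivanova (1780).
Among Yilmaz, Tran, Ferreira, Andersen, Moreau, Adeyemi and Bianchi, by classification seniority date (earlier first): Yilmaz, Tran and Ferreira (3 Sep 1994) before Andersen and Moreau (18 Dec 1995) before Adeyemi and Bianchi (18 Aug 2000).
Yilmaz, Tran and Ferreira all have company hire date Feb 24, 2005, so the next rule applies.
Among Yilmaz, Tran and Ferreira, by employee number (lower first): Yilmaz (3950) before Tran (6339) before Ferreira (6692).
Andersen and Moreau both have company hire date Apr 12, 1995, so the next rule applies.
Among Andersen and Moreau, by employee number (lower first): Andersen (4654) before Moreau (5511).
Adeyemi and Bianchi both have company hire date May 6, 2010, so the next rule applies.
Among Adeyemi and Bianchi, by employee number (lower first): Adeyemi (1697) before Bianchi (2205).
Full order: Achebe, Ivanova, Yilmaz, Tran, Ferreira, Andersen, Moreau, Adeyemi, Bianchi.

Achebe, Ivanova, Yilmaz, Tran, Ferreira, Andersen, Moreau, Adeyemi, Bianchi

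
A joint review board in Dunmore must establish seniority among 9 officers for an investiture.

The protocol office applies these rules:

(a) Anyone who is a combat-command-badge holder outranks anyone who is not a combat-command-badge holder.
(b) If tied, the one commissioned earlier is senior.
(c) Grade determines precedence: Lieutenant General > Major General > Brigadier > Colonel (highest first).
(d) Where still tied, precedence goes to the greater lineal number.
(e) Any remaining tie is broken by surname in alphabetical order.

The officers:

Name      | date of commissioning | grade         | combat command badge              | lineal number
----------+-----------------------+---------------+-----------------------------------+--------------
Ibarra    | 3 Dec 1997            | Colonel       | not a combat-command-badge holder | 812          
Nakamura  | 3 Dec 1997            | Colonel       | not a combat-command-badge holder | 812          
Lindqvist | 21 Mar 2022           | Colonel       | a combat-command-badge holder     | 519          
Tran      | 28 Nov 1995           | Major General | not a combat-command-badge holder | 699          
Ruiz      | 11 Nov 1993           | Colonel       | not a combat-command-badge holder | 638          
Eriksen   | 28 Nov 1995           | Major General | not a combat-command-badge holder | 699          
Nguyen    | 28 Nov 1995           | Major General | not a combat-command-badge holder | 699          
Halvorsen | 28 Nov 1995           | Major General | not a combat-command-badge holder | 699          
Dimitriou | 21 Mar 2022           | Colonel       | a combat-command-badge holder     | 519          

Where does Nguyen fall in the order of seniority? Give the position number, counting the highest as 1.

By the first rule: Dimitriou and Lindqvist (both a combat-command-badge holder); then Ruiz, Eriksen, Halvorsen, Nguyen, Tran, Ibarra and Nakamura (each not a combat-command-badge holder).
Dimitriou and Lindqvist both have date of commissioning 21 Mar 2022, so the next rule applies.
Dimitriou and Lindqvist are each Colonel, so the next rule applies.
Dimitriou and Lindqvist both have lineal number 519, so the next rule applies.
Among Dimitriou and Lindqvist, alphabetically by surname: Dimitriou before Lindqvist.
Among Ruiz, Eriksen, Halvorsen, Nguyen, Tran, Ibarra and Nakamura, by date of commissioning (earlier first): Ruiz (11 Nov 1993) before Eriksen, Halvorsen, Nguyen and Tran (28 Nov 1995) before Ibarra and Nakamura (3 Dec 1997).
Eriksen, Halvorsen, Nguyen and Tran are each Major General, so the next rule applies.
Eriksen, Halvorsen, Nguyen and Tran all have lineal number 699, so the next rule applies.
Among Eriksen, Halvorsen, Nguyen and Tran, alphabetically by surname: Eriksen before Halvorsen before Nguyen before Tran.
Ibarra and Nakamura are each Colonel, so the next rule applies.
Ibarra and Nakamura both have lineal number 812, so the next rule applies.
Among Ibarra and Nakamura, alphabetically by surname: Ibarra before Nakamura.
Order: Dimitriou, Lindqvist, Ruiz, Eriksen, Halvorsen, Nguyen, Tran, Ibarra, Nakamura. So position 6.

6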